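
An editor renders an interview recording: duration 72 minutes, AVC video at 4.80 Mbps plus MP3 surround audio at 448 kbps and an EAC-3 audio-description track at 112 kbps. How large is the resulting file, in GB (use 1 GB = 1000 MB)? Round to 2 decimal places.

72 min = 4320 s
Audio total: 448 + 112 = 560 kbps = 0.560 Mbps.
Total bitrate: 4.80 + 0.560 = 5.360 Mbps.
Stream data: 5.360 Mbps × 4320 s = 23155.2 Mb.
23,155 Mb ÷ 8 = 2,894 MB → 2.894 GB.

2.89 GB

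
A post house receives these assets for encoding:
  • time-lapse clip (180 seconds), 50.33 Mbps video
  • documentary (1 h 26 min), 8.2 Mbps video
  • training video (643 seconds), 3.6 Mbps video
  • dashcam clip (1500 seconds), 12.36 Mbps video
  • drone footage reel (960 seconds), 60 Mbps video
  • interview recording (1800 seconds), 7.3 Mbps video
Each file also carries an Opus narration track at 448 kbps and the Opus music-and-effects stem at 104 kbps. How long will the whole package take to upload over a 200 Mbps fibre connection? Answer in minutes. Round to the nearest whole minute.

Audio total: 448 + 104 = 552 kbps = 0.552 Mbps.
time-lapse clip: 50.882 Mbps × 180 s = 9158.8 Mb
documentary: 8.752 Mbps × 5160 s = 45160.3 Mb
training video: 4.152 Mbps × 643 s = 2669.7 Mb
dashcam clip: 12.912 Mbps × 1500 s = 19368.0 Mb
drone footage reel: 60.552 Mbps × 960 s = 58129.9 Mb
interview recording: 7.852 Mbps × 1800 s = 14133.6 Mb
Total: 148620.3 Mb = 18577.5 MB.
At 200 Mbps: 148620.3 / 200 = 743 s ≈ 12.4 minutes.

12 minutes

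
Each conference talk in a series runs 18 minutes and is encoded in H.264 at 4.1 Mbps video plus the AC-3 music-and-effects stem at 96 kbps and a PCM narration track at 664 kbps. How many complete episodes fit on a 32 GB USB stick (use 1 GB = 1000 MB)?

18 min = 1080 s
Audio total: 96 + 664 = 760 kbps = 0.760 Mbps.
Total bitrate: 4.860 Mbps.
Per item: 4.860 Mbps × 1080 s = 5,249 Mb = 656.1 MB.
Capacity: 32 GB = 256,000 Mb; 48.77 items → 48 complete.

48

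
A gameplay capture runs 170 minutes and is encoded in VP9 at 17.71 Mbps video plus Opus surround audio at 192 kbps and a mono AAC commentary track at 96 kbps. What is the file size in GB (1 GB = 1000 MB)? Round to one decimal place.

22.9 GB

170 min = 10200 s
Audio total: 192 + 96 = 288 kbps = 0.288 Mbps.
Total bitrate: 17.71 + 0.288 = 17.998 Mbps.
Stream data: 17.998 Mbps × 10200 s = 183579.6 Mb.
183,580 Mb ÷ 8 = 22,947 MB → 22.95 GB.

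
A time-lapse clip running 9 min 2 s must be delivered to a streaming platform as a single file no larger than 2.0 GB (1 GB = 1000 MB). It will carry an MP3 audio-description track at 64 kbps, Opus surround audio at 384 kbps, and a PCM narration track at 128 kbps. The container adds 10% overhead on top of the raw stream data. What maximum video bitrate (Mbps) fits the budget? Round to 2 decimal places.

Budget: 2.0 GB = 16000.0 Mb.
Stream payload after overhead: 16000.0 / 1.10 = 14545.5 Mb.
9 min 2 s = 542 s
Total bitrate budget: 14545.5 Mb / 542 s = 26.837 Mbps.
Audio total: 64 + 384 + 128 = 576 kbps = 0.576 Mbps.
Video: 26.837 − 0.576 = 26.261 Mbps.

26.26 Mbps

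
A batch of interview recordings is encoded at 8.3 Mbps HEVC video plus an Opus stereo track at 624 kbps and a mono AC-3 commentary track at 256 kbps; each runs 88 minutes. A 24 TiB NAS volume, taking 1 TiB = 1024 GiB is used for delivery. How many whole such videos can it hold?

4355

88 min = 5280 s
Audio total: 624 + 256 = 880 kbps = 0.880 Mbps.
Total bitrate: 9.180 Mbps.
Per item: 9.180 Mbps × 5280 s = 48,470 Mb = 6,059 MB.
Capacity: 24 TiB = 211,106,233 Mb; 4355.36 items → 4355 complete.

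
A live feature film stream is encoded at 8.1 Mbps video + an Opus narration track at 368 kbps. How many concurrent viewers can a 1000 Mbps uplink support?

118

Audio: 368 kbps = 0.368 Mbps.
Per-viewer media rate: 8.468 Mbps.
1000 Mbps = 1,000 Mbps; 1,000 / 8.468 = 118.09 → 118 viewers.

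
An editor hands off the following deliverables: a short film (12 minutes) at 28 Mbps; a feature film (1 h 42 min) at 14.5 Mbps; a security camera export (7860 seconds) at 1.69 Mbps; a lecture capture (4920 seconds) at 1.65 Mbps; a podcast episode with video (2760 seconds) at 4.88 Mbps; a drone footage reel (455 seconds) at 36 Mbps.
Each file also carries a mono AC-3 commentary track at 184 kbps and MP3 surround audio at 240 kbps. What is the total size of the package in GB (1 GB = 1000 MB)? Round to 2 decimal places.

21.23 GB

Audio total: 184 + 240 = 424 kbps = 0.424 Mbps.
short film: 28.424 Mbps × 720 s = 20465.3 Mb
feature film: 14.924 Mbps × 6120 s = 91334.9 Mb
security camera export: 2.114 Mbps × 7860 s = 16616.0 Mb
lecture capture: 2.074 Mbps × 4920 s = 10204.1 Mb
podcast episode with video: 5.304 Mbps × 2760 s = 14639.0 Mb
drone footage reel: 36.424 Mbps × 455 s = 16572.9 Mb
Total: 169832.2 Mb = 21229.0 MB.
= 21.23 GB.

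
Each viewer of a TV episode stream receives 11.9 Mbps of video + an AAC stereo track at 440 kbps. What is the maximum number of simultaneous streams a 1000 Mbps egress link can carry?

81

Audio: 440 kbps = 0.440 Mbps.
Per-viewer media rate: 12.340 Mbps.
1000 Mbps = 1,000 Mbps; 1,000 / 12.340 = 81.04 → 81 viewers.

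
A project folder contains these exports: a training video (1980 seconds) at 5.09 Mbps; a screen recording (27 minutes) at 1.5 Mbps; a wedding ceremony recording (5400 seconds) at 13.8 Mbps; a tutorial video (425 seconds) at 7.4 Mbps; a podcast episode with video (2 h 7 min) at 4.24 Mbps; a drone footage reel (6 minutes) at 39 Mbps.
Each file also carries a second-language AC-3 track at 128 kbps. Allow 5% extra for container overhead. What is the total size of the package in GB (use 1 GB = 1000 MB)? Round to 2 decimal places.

Audio: 128 kbps = 0.128 Mbps.
training video: 5.218 Mbps × 1980 s × 1.05 = 10848.2 Mb
screen recording: 1.628 Mbps × 1620 s × 1.05 = 2769.2 Mb
wedding ceremony recording: 13.928 Mbps × 5400 s × 1.05 = 78971.8 Mb
tutorial video: 7.528 Mbps × 425 s × 1.05 = 3359.4 Mb
podcast episode with video: 4.368 Mbps × 7620 s × 1.05 = 34948.4 Mb
drone footage reel: 39.128 Mbps × 360 s × 1.05 = 14790.4 Mb
Total: 145687.3 Mb = 18210.9 MB.
= 18.21 GB.

18.21 GB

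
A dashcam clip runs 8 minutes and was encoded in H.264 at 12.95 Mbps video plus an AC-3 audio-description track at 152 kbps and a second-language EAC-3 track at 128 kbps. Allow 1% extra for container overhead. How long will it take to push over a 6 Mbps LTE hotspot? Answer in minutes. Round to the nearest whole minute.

18 minutes

8 min = 480 s
Audio total: 152 + 128 = 280 kbps = 0.280 Mbps.
Total bitrate: 13.230 Mbps.
File: 13.230 Mbps × 480 s = 6350.4 Mb.
With 1% container overhead: ×1.01. → 6413.9 Mb.
At 6 Mbps: 6413.9 / 6 = 1069.0 s ≈ 17.8 minutes.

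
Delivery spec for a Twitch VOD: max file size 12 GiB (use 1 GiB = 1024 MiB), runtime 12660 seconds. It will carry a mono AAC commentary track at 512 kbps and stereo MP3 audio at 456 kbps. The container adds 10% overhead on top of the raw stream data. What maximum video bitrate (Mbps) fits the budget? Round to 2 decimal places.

Budget: 12 GiB = 103079.2 Mb.
Stream payload after overhead: 103079.2 / 1.10 = 93708.4 Mb.
Total bitrate budget: 93708.4 Mb / 12660 s = 7.402 Mbps.
Audio total: 512 + 456 = 968 kbps = 0.968 Mbps.
Video: 7.402 − 0.968 = 6.434 Mbps.

6.43 Mbps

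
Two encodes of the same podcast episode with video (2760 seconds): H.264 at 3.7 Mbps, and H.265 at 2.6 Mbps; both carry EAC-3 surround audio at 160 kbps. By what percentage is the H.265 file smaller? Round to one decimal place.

Audio: 160 kbps = 0.160 Mbps.
H.264: 3.860 Mbps × 2760 s = 10653.6 Mb = 1.240 GiB.
H.265: 2.760 Mbps × 2760 s = 7617.6 Mb = 0.887 GiB.
Reduction: (1 − 0.887/1.240) × 100 = 28.50%.

28.5%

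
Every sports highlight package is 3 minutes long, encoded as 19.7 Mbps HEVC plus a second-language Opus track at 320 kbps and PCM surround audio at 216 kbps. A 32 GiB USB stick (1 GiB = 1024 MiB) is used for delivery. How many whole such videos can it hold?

3 min = 180 s
Audio total: 320 + 216 = 536 kbps = 0.536 Mbps.
Total bitrate: 20.236 Mbps.
Per item: 20.236 Mbps × 180 s = 3,642 Mb = 455.3 MB.
Capacity: 32 GiB = 274,878 Mb; 75.46 items → 75 complete.

75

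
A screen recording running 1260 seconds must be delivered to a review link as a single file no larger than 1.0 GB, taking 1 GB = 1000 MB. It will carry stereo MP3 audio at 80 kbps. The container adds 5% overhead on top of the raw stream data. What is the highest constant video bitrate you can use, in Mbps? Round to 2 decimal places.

5.97 Mbps

Budget: 1.0 GB = 8000.0 Mb.
Stream payload after overhead: 8000.0 / 1.05 = 7619.0 Mb.
Total bitrate budget: 7619.0 Mb / 1260 s = 6.047 Mbps.
Audio: 80 kbps = 0.080 Mbps.
Video: 6.047 − 0.080 = 5.967 Mbps.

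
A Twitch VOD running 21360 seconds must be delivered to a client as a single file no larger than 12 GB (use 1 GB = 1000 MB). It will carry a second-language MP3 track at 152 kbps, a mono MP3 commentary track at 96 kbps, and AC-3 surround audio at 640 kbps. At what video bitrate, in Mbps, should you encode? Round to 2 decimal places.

Budget: 12 GB = 96000.0 Mb.
Total bitrate budget: 96000.0 Mb / 21360 s = 4.494 Mbps.
Audio total: 152 + 96 + 640 = 888 kbps = 0.888 Mbps.
Video: 4.494 − 0.888 = 3.606 Mbps.

3.61 Mbps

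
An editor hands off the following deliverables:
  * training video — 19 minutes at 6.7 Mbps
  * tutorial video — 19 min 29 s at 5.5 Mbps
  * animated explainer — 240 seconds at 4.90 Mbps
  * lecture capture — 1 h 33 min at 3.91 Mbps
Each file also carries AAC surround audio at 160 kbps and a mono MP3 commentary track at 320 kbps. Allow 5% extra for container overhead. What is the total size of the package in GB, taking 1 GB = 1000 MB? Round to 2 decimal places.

Audio total: 160 + 320 = 480 kbps = 0.480 Mbps.
training video: 7.180 Mbps × 1140 s × 1.05 = 8594.5 Mb
tutorial video: 5.980 Mbps × 1169 s × 1.05 = 7340.2 Mb
animated explainer: 5.380 Mbps × 240 s × 1.05 = 1355.8 Mb
lecture capture: 4.390 Mbps × 5580 s × 1.05 = 25721.0 Mb
Total: 43011.4 Mb = 5376.4 MB.
= 5.376 GB.

5.38 GB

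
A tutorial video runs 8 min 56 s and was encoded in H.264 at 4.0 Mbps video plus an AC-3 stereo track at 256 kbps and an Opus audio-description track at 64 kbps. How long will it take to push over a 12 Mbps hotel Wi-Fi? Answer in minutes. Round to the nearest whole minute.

3 minutes

8 min 56 s = 536 s
Audio total: 256 + 64 = 320 kbps = 0.320 Mbps.
Total bitrate: 4.320 Mbps.
File: 4.320 Mbps × 536 s = 2315.5 Mb.
At 12 Mbps: 2315.5 / 12 = 193.0 s ≈ 3.22 minutes.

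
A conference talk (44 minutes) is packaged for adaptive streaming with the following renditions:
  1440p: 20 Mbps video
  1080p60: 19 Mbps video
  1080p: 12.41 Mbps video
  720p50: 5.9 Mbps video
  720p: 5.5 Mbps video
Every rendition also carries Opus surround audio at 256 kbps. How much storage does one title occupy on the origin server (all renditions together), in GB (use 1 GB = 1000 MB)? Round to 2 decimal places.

44 min = 2640 s
Audio: 256 kbps = 0.256 Mbps.
Sum of rendition bitrates: (20+0.256) + (19+0.256) + (12.41+0.256) + (5.9+0.256) + (5.5+0.256) = 64.090 Mbps.
× 2640 s = 169,198 Mb = 21,150 MB = 21.15 GB.

21.15 GB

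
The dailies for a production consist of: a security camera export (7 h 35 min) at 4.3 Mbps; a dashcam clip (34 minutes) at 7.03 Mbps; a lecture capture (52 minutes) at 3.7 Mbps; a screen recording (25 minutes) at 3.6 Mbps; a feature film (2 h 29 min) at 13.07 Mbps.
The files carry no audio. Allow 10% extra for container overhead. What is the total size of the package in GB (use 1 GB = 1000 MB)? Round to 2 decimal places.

security camera export: 4.300 Mbps × 27300 s × 1.10 = 129129.0 Mb
dashcam clip: 7.030 Mbps × 2040 s × 1.10 = 15775.3 Mb
lecture capture: 3.700 Mbps × 3120 s × 1.10 = 12698.4 Mb
screen recording: 3.600 Mbps × 1500 s × 1.10 = 5940.0 Mb
feature film: 13.070 Mbps × 8940 s × 1.10 = 128530.4 Mb
Total: 292073.1 Mb = 36509.1 MB.
= 36.51 GB.

36.51 GB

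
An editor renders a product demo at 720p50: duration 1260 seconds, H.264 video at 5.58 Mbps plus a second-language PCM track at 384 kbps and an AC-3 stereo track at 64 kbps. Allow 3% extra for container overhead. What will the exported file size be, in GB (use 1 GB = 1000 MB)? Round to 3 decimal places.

Audio total: 384 + 64 = 448 kbps = 0.448 Mbps.
Total bitrate: 5.58 + 0.448 = 6.028 Mbps.
Stream data: 6.028 Mbps × 1260 s = 7595.3 Mb.
With 3% container overhead: ×1.03.
7,823 Mb ÷ 8 = 977.9 MB → 0.9779 GB.

0.978 GB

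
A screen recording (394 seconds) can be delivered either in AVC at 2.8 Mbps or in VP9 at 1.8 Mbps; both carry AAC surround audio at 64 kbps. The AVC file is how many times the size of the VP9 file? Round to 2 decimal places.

Audio: 64 kbps = 0.064 Mbps.
AVC: 2.864 Mbps × 394 s = 1128.4 Mb = 134.518 MiB.
VP9: 1.864 Mbps × 394 s = 734.4 Mb = 87.549 MiB.
Ratio: 134.518 / 87.549 = 1.536.

1.54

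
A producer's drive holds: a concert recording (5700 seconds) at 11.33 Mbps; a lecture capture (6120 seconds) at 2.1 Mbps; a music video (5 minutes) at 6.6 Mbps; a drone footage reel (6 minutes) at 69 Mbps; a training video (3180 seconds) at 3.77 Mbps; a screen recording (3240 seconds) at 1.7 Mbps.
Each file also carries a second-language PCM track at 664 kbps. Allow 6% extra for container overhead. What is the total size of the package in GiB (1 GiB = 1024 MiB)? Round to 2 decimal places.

16.57 GiB

Audio: 664 kbps = 0.664 Mbps.
concert recording: 11.994 Mbps × 5700 s × 1.06 = 72467.7 Mb
lecture capture: 2.764 Mbps × 6120 s × 1.06 = 17930.6 Mb
music video: 7.264 Mbps × 300 s × 1.06 = 2310.0 Mb
drone footage reel: 69.664 Mbps × 360 s × 1.06 = 26583.8 Mb
training video: 4.434 Mbps × 3180 s × 1.06 = 14946.1 Mb
screen recording: 2.364 Mbps × 3240 s × 1.06 = 8118.9 Mb
Total: 142357.2 Mb = 17794.6 MB.
= 16.57 GiB.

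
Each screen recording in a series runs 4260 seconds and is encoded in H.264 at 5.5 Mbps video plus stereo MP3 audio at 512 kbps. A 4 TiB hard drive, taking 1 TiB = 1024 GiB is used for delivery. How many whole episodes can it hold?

Audio: 512 kbps = 0.512 Mbps.
Total bitrate: 6.012 Mbps.
Per item: 6.012 Mbps × 4260 s = 25,611 Mb = 3,201 MB.
Capacity: 4 TiB = 35,184,372 Mb; 1373.79 items → 1373 complete.

1373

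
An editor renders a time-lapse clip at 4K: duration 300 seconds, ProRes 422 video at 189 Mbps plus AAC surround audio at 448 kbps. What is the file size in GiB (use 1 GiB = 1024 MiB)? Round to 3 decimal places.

6.616 GiB

Audio: 448 kbps = 0.448 Mbps.
Total bitrate: 189 + 0.448 = 189.448 Mbps.
Stream data: 189.448 Mbps × 300 s = 56834.4 Mb.
56,834 Mb = 7,104,300,000 bytes ÷ 1,073,741,824 = 6.616 GiB.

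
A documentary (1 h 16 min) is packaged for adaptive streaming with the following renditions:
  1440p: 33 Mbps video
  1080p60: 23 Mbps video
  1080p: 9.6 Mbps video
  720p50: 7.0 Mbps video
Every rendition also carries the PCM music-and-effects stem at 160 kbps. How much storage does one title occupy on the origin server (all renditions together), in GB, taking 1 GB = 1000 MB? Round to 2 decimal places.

41.75 GB

1 h 16 min = 76 min = 4560 s
Audio: 160 kbps = 0.160 Mbps.
Sum of rendition bitrates: (33+0.160) + (23+0.160) + (9.6+0.160) + (7.0+0.160) = 73.240 Mbps.
× 4560 s = 333,974 Mb = 41,747 MB = 41.75 GB.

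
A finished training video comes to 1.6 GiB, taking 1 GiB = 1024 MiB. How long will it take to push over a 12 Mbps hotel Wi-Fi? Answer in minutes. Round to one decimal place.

File: 1.6 GiB = 13743.9 Mb.
At 12 Mbps: 13743.9 / 12 = 1145.3 s ≈ 19.1 minutes.

19.1 minutes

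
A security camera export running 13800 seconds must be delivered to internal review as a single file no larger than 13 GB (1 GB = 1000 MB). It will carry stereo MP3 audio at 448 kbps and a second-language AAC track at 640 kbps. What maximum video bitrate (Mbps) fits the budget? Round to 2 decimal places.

Budget: 13 GB = 104000.0 Mb.
Total bitrate budget: 104000.0 Mb / 13800 s = 7.536 Mbps.
Audio total: 448 + 640 = 1088 kbps = 1.088 Mbps.
Video: 7.536 − 1.088 = 6.448 Mbps.

6.45 Mbps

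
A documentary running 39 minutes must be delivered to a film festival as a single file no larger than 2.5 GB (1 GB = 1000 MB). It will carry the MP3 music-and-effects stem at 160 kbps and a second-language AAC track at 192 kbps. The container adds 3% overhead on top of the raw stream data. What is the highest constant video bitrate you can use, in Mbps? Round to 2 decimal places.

Budget: 2.5 GB = 20000.0 Mb.
Stream payload after overhead: 20000.0 / 1.03 = 19417.5 Mb.
39 min = 2340 s
Total bitrate budget: 19417.5 Mb / 2340 s = 8.298 Mbps.
Audio total: 160 + 192 = 352 kbps = 0.352 Mbps.
Video: 8.298 − 0.352 = 7.946 Mbps.

7.95 Mbps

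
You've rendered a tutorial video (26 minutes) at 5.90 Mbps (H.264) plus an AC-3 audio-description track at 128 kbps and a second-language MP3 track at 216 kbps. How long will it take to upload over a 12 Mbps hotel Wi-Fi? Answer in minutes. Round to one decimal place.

26 min = 1560 s
Audio total: 128 + 216 = 344 kbps = 0.344 Mbps.
Total bitrate: 6.244 Mbps.
File: 6.244 Mbps × 1560 s = 9740.6 Mb.
At 12 Mbps: 9740.6 / 12 = 811.7 s ≈ 13.5 minutes.

13.5 minutes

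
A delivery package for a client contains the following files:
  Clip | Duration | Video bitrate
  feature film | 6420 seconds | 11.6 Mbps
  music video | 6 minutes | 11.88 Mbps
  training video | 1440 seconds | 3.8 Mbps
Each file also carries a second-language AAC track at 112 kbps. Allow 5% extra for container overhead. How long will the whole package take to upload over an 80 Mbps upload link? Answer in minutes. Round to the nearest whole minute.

Audio: 112 kbps = 0.112 Mbps.
feature film: 11.712 Mbps × 6420 s × 1.05 = 78950.6 Mb
music video: 11.992 Mbps × 360 s × 1.05 = 4533.0 Mb
training video: 3.912 Mbps × 1440 s × 1.05 = 5914.9 Mb
Total: 89398.5 Mb = 11174.8 MB.
At 80 Mbps: 89398.5 / 80 = 1117 s ≈ 18.6 minutes.

19 minutes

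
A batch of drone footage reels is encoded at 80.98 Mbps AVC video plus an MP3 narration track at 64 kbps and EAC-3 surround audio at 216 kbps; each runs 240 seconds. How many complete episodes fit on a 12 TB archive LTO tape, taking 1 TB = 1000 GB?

Audio total: 64 + 216 = 280 kbps = 0.280 Mbps.
Total bitrate: 81.260 Mbps.
Per item: 81.260 Mbps × 240 s = 19,502 Mb = 2,438 MB.
Capacity: 12 TB = 96,000,000 Mb; 4922.47 items → 4922 complete.

4922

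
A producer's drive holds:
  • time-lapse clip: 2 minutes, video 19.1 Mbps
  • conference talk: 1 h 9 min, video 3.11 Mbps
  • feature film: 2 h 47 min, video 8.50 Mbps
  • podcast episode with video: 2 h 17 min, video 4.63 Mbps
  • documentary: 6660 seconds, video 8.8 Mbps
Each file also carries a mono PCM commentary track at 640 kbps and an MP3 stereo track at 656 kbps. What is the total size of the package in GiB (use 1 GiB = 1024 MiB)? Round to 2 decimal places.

27.33 GiB

Audio total: 640 + 656 = 1296 kbps = 1.296 Mbps.
time-lapse clip: 20.396 Mbps × 120 s = 2447.5 Mb
conference talk: 4.406 Mbps × 4140 s = 18240.8 Mb
feature film: 9.796 Mbps × 10020 s = 98155.9 Mb
podcast episode with video: 5.926 Mbps × 8220 s = 48711.7 Mb
documentary: 10.096 Mbps × 6660 s = 67239.4 Mb
Total: 234795.4 Mb = 29349.4 MB.
= 27.33 GiB.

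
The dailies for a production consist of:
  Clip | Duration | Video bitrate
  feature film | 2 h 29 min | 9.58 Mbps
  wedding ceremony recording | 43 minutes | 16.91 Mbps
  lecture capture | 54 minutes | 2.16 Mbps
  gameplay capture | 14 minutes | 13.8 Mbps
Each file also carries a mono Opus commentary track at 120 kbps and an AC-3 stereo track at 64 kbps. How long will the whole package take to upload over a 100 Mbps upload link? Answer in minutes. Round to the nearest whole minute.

Audio total: 120 + 64 = 184 kbps = 0.184 Mbps.
feature film: 9.764 Mbps × 8940 s = 87290.2 Mb
wedding ceremony recording: 17.094 Mbps × 2580 s = 44102.5 Mb
lecture capture: 2.344 Mbps × 3240 s = 7594.6 Mb
gameplay capture: 13.984 Mbps × 840 s = 11746.6 Mb
Total: 150733.8 Mb = 18841.7 MB.
At 100 Mbps: 150733.8 / 100 = 1507 s ≈ 25.1 minutes.

25 minutes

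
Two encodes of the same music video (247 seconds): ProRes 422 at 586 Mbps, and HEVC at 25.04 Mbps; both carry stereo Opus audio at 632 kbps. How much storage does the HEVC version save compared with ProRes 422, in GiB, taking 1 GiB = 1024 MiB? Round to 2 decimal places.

16.13 GiB

Audio: 632 kbps = 0.632 Mbps.
ProRes 422: 586.632 Mbps × 247 s = 144898.1 Mb = 16.868 GiB.
HEVC: 25.672 Mbps × 247 s = 6341.0 Mb = 0.738 GiB.
Saving: 16.868 − 0.738 = 16.130 GiB.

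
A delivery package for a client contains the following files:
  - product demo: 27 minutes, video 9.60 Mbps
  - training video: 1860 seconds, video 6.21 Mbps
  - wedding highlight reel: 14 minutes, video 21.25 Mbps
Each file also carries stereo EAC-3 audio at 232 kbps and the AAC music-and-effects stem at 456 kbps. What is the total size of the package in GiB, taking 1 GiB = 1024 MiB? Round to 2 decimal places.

5.58 GiB

Audio total: 232 + 456 = 688 kbps = 0.688 Mbps.
product demo: 10.288 Mbps × 1620 s = 16666.6 Mb
training video: 6.898 Mbps × 1860 s = 12830.3 Mb
wedding highlight reel: 21.938 Mbps × 840 s = 18427.9 Mb
Total: 47924.8 Mb = 5990.6 MB.
= 5.579 GiB.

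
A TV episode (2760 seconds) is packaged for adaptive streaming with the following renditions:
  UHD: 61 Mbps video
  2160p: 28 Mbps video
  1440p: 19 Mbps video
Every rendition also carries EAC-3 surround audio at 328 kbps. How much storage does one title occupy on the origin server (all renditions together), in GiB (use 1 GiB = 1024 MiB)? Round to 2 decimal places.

Audio: 328 kbps = 0.328 Mbps.
Sum of rendition bitrates: (61+0.328) + (28+0.328) + (19+0.328) = 108.984 Mbps.
× 2760 s = 300,796 Mb = 37,599 MB = 35.02 GiB.

35.02 GiB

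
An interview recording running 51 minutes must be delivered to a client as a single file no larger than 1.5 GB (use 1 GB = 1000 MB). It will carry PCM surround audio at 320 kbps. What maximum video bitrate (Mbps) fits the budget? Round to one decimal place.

3.6 Mbps

Budget: 1.5 GB = 12000.0 Mb.
51 min = 3060 s
Total bitrate budget: 12000.0 Mb / 3060 s = 3.922 Mbps.
Audio: 320 kbps = 0.320 Mbps.
Video: 3.922 − 0.320 = 3.602 Mbps.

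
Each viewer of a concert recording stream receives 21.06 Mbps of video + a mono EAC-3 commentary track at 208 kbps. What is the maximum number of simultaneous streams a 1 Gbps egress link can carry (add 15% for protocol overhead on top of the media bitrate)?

Audio: 208 kbps = 0.208 Mbps.
Per-viewer media rate: 21.268 Mbps.
On the wire with 15% overhead: 24.458 Mbps.
1 Gbps = 1,000 Mbps; 1,000 / 24.458 = 40.89 → 40 viewers.

40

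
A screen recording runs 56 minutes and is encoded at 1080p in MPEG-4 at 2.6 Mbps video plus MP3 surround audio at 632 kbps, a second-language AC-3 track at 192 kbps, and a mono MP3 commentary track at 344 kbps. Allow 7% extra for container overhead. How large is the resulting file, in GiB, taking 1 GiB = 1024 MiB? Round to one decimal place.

1.6 GiB

56 min = 3360 s
Audio total: 632 + 192 + 344 = 1168 kbps = 1.168 Mbps.
Total bitrate: 2.6 + 1.168 = 3.768 Mbps.
Stream data: 3.768 Mbps × 3360 s = 12660.5 Mb.
With 7% container overhead: ×1.07.
13,547 Mb = 1,693,339,200 bytes ÷ 1,073,741,824 = 1.577 GiB.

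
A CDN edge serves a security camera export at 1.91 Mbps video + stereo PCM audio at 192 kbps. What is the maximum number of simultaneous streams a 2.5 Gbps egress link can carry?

1189

Audio: 192 kbps = 0.192 Mbps.
Per-viewer media rate: 2.102 Mbps.
2.5 Gbps = 2,500 Mbps; 2,500 / 2.102 = 1189.34 → 1189 viewers.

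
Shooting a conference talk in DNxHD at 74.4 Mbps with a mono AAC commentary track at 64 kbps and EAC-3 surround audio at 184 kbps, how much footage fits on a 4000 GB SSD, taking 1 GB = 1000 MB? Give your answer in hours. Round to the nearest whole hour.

119 hours

Audio total: 64 + 184 = 248 kbps = 0.248 Mbps.
Total bitrate: 74.4 + 0.248 = 74.648 Mbps.
Capacity: 4000 GB = 32,000,000 Mb.
Recording time: 32,000,000 / 74.648 = 428,679 s ≈ 119 hours.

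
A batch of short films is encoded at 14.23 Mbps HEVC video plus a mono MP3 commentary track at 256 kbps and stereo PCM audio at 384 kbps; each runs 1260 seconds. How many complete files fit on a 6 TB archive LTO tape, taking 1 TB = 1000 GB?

Audio total: 256 + 384 = 640 kbps = 0.640 Mbps.
Total bitrate: 14.870 Mbps.
Per item: 14.870 Mbps × 1260 s = 18,736 Mb = 2,342 MB.
Capacity: 6 TB = 48,000,000 Mb; 2561.89 items → 2561 complete.

2561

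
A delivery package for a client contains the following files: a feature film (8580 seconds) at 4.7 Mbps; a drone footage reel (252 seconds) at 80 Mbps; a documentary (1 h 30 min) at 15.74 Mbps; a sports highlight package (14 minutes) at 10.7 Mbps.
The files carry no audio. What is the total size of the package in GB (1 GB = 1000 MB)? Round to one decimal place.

19.3 GB

feature film: 4.700 Mbps × 8580 s = 40326.0 Mb
drone footage reel: 80.000 Mbps × 252 s = 20160.0 Mb
documentary: 15.740 Mbps × 5400 s = 84996.0 Mb
sports highlight package: 10.700 Mbps × 840 s = 8988.0 Mb
Total: 154470.0 Mb = 19308.8 MB.
= 19.31 GB.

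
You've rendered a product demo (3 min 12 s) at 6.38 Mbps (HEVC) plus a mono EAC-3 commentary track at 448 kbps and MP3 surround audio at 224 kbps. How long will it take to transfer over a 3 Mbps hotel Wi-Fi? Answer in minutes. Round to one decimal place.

3 min 12 s = 192 s
Audio total: 448 + 224 = 672 kbps = 0.672 Mbps.
Total bitrate: 7.052 Mbps.
File: 7.052 Mbps × 192 s = 1354.0 Mb.
At 3 Mbps: 1354.0 / 3 = 451.3 s ≈ 7.52 minutes.

7.5 minutes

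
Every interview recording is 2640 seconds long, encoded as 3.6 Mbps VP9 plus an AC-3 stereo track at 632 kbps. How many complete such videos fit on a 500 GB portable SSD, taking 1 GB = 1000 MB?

Audio: 632 kbps = 0.632 Mbps.
Total bitrate: 4.232 Mbps.
Per item: 4.232 Mbps × 2640 s = 11,172 Mb = 1,397 MB.
Capacity: 500 GB = 4,000,000 Mb; 358.02 items → 358 complete.

358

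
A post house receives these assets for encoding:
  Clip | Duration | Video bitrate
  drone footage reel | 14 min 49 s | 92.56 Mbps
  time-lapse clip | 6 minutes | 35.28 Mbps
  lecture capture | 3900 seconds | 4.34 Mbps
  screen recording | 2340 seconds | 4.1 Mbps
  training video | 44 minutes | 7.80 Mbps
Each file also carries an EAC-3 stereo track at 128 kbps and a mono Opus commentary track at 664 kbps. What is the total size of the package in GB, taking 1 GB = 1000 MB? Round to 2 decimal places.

Audio total: 128 + 664 = 792 kbps = 0.792 Mbps.
drone footage reel: 93.352 Mbps × 889 s = 82989.9 Mb
time-lapse clip: 36.072 Mbps × 360 s = 12985.9 Mb
lecture capture: 5.132 Mbps × 3900 s = 20014.8 Mb
screen recording: 4.892 Mbps × 2340 s = 11447.3 Mb
training video: 8.592 Mbps × 2640 s = 22682.9 Mb
Total: 150120.8 Mb = 18765.1 MB.
= 18.77 GB.

18.77 GB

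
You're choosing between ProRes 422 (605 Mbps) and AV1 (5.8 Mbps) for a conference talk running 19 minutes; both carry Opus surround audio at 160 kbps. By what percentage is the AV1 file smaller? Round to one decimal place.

19 min = 1140 s
Audio: 160 kbps = 0.160 Mbps.
ProRes 422: 605.160 Mbps × 1140 s = 689882.4 Mb = 86.235 GB.
AV1: 5.960 Mbps × 1140 s = 6794.4 Mb = 0.849 GB.
Reduction: (1 − 0.849/86.235) × 100 = 99.02%.

99.0%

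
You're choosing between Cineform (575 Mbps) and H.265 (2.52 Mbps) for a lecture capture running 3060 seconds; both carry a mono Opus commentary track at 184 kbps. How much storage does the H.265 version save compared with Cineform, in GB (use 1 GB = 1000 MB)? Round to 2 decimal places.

218.97 GB

Audio: 184 kbps = 0.184 Mbps.
Cineform: 575.184 Mbps × 3060 s = 1760063.0 Mb = 220.008 GB.
H.265: 2.704 Mbps × 3060 s = 8274.2 Mb = 1.034 GB.
Saving: 220.008 − 1.034 = 218.974 GB.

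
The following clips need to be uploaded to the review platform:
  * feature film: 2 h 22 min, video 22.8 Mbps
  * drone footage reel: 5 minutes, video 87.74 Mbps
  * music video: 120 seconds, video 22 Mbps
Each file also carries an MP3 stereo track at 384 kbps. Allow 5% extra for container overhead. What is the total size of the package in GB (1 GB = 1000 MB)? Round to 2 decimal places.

29.75 GB

Audio: 384 kbps = 0.384 Mbps.
feature film: 23.184 Mbps × 8520 s × 1.05 = 207404.1 Mb
drone footage reel: 88.124 Mbps × 300 s × 1.05 = 27759.1 Mb
music video: 22.384 Mbps × 120 s × 1.05 = 2820.4 Mb
Total: 237983.5 Mb = 29747.9 MB.
= 29.75 GB.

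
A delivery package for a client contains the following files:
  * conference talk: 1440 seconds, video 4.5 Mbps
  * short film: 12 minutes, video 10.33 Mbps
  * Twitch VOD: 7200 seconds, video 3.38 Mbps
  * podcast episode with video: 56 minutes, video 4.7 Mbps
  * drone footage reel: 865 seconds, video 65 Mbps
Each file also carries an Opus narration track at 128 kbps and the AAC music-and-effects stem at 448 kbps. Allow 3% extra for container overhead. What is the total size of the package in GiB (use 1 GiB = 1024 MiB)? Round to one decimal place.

Audio total: 128 + 448 = 576 kbps = 0.576 Mbps.
conference talk: 5.076 Mbps × 1440 s × 1.03 = 7528.7 Mb
short film: 10.906 Mbps × 720 s × 1.03 = 8087.9 Mb
Twitch VOD: 3.956 Mbps × 7200 s × 1.03 = 29337.7 Mb
podcast episode with video: 5.276 Mbps × 3360 s × 1.03 = 18259.2 Mb
drone footage reel: 65.576 Mbps × 865 s × 1.03 = 58424.9 Mb
Total: 121638.4 Mb = 15204.8 MB.
= 14.16 GiB.

14.2 GiB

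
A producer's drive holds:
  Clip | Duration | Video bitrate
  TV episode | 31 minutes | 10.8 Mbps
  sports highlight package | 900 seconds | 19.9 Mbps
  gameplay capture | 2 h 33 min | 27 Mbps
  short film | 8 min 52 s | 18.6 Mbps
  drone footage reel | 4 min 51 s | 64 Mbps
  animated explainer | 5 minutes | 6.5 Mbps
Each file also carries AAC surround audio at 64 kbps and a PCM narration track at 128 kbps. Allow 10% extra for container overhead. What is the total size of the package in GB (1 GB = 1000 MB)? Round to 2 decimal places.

43.84 GB

Audio total: 64 + 128 = 192 kbps = 0.192 Mbps.
TV episode: 10.992 Mbps × 1860 s × 1.10 = 22489.6 Mb
sports highlight package: 20.092 Mbps × 900 s × 1.10 = 19891.1 Mb
gameplay capture: 27.192 Mbps × 9180 s × 1.10 = 274584.8 Mb
short film: 18.792 Mbps × 532 s × 1.10 = 10997.1 Mb
drone footage reel: 64.192 Mbps × 291 s × 1.10 = 20547.9 Mb
animated explainer: 6.692 Mbps × 300 s × 1.10 = 2208.4 Mb
Total: 350718.8 Mb = 43839.9 MB.
= 43.84 GB.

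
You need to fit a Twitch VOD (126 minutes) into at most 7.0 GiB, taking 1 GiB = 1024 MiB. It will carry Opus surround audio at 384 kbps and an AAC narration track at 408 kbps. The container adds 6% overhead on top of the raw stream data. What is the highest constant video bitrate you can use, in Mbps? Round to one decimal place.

Budget: 7.0 GiB = 60129.5 Mb.
Stream payload after overhead: 60129.5 / 1.06 = 56726.0 Mb.
126 min = 7560 s
Total bitrate budget: 56726.0 Mb / 7560 s = 7.503 Mbps.
Audio total: 384 + 408 = 792 kbps = 0.792 Mbps.
Video: 7.503 − 0.792 = 6.711 Mbps.

6.7 Mbps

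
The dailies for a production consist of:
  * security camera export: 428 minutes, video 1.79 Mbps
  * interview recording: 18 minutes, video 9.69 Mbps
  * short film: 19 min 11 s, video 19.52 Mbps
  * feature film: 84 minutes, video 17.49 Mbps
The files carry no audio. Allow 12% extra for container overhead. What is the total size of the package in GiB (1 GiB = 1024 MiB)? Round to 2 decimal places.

21.78 GiB

security camera export: 1.790 Mbps × 25680 s × 1.12 = 51483.3 Mb
interview recording: 9.690 Mbps × 1080 s × 1.12 = 11721.0 Mb
short film: 19.520 Mbps × 1151 s × 1.12 = 25163.6 Mb
feature film: 17.490 Mbps × 5040 s × 1.12 = 98727.6 Mb
Total: 187095.5 Mb = 23386.9 MB.
= 21.78 GiB.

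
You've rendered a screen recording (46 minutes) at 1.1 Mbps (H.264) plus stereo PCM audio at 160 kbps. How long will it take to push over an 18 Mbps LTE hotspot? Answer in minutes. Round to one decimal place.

46 min = 2760 s
Audio: 160 kbps = 0.160 Mbps.
Total bitrate: 1.260 Mbps.
File: 1.260 Mbps × 2760 s = 3477.6 Mb.
At 18 Mbps: 3477.6 / 18 = 193.2 s ≈ 3.22 minutes.

3.2 minutes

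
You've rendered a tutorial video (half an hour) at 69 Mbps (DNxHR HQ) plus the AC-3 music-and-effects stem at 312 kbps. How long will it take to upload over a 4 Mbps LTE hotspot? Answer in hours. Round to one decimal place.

30 min = 1800 s
Audio: 312 kbps = 0.312 Mbps.
Total bitrate: 69.312 Mbps.
File: 69.312 Mbps × 1800 s = 124761.6 Mb.
At 4 Mbps: 124761.6 / 4 = 31190.4 s ≈ 8.66 hours.

8.7 hours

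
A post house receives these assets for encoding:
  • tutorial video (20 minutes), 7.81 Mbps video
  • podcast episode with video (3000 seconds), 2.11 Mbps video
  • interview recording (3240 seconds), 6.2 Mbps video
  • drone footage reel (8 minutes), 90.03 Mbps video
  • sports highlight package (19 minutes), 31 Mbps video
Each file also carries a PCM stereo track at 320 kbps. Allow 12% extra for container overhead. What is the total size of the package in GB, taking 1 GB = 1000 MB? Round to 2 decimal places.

16.41 GB

Audio: 320 kbps = 0.320 Mbps.
tutorial video: 8.130 Mbps × 1200 s × 1.12 = 10926.7 Mb
podcast episode with video: 2.430 Mbps × 3000 s × 1.12 = 8164.8 Mb
interview recording: 6.520 Mbps × 3240 s × 1.12 = 23659.8 Mb
drone footage reel: 90.350 Mbps × 480 s × 1.12 = 48572.2 Mb
sports highlight package: 31.320 Mbps × 1140 s × 1.12 = 39989.4 Mb
Total: 131312.8 Mb = 16414.1 MB.
= 16.41 GB.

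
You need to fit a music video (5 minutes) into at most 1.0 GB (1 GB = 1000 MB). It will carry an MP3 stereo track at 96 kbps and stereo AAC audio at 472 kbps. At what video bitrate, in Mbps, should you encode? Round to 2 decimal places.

Budget: 1.0 GB = 8000.0 Mb.
5 min = 300 s
Total bitrate budget: 8000.0 Mb / 300 s = 26.667 Mbps.
Audio total: 96 + 472 = 568 kbps = 0.568 Mbps.
Video: 26.667 − 0.568 = 26.099 Mbps.

26.10 Mbps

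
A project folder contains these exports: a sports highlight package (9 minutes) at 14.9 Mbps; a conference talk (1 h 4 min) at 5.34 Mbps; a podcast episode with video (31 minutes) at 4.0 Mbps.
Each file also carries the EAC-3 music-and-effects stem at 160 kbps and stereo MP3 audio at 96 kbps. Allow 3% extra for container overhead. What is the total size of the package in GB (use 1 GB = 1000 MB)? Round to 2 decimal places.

Audio total: 160 + 96 = 256 kbps = 0.256 Mbps.
sports highlight package: 15.156 Mbps × 540 s × 1.03 = 8429.8 Mb
conference talk: 5.596 Mbps × 3840 s × 1.03 = 22133.3 Mb
podcast episode with video: 4.256 Mbps × 1860 s × 1.03 = 8153.6 Mb
Total: 38716.7 Mb = 4839.6 MB.
= 4.840 GB.

4.84 GB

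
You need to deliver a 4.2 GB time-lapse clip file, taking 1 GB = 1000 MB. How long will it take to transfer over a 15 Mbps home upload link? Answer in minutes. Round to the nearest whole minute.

File: 4.2 GB = 33600.0 Mb.
At 15 Mbps: 33600.0 / 15 = 2240.0 s ≈ 37.3 minutes.

37 minutes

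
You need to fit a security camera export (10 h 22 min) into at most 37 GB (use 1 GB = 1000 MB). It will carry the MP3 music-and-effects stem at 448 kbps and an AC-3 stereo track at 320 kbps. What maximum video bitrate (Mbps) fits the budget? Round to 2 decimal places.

7.16 Mbps

Budget: 37 GB = 296000.0 Mb.
10 h 22 min = 622 min = 37320 s
Total bitrate budget: 296000.0 Mb / 37320 s = 7.931 Mbps.
Audio total: 448 + 320 = 768 kbps = 0.768 Mbps.
Video: 7.931 − 0.768 = 7.163 Mbps.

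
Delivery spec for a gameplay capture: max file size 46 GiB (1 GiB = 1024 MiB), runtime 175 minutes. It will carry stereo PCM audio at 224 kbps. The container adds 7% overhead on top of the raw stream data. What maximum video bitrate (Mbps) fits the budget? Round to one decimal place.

34.9 Mbps

Budget: 46 GiB = 395137.0 Mb.
Stream payload after overhead: 395137.0 / 1.07 = 369286.9 Mb.
175 min = 10500 s
Total bitrate budget: 369286.9 Mb / 10500 s = 35.170 Mbps.
Audio: 224 kbps = 0.224 Mbps.
Video: 35.170 − 0.224 = 34.946 Mbps.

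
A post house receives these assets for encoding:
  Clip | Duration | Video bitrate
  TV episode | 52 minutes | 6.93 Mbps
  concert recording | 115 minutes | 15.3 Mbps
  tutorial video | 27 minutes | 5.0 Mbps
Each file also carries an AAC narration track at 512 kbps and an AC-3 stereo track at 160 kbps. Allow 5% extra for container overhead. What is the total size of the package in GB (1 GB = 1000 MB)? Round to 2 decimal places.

18.78 GB

Audio total: 512 + 160 = 672 kbps = 0.672 Mbps.
TV episode: 7.602 Mbps × 3120 s × 1.05 = 24904.2 Mb
concert recording: 15.972 Mbps × 6900 s × 1.05 = 115717.1 Mb
tutorial video: 5.672 Mbps × 1620 s × 1.05 = 9648.1 Mb
Total: 150269.4 Mb = 18783.7 MB.
= 18.78 GB.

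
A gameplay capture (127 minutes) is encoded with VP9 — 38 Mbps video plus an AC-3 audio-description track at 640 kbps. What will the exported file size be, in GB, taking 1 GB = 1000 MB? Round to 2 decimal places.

36.80 GB

127 min = 7620 s
Audio: 640 kbps = 0.640 Mbps.
Total bitrate: 38 + 0.640 = 38.640 Mbps.
Stream data: 38.640 Mbps × 7620 s = 294436.8 Mb.
294,437 Mb ÷ 8 = 36,805 MB → 36.80 GB.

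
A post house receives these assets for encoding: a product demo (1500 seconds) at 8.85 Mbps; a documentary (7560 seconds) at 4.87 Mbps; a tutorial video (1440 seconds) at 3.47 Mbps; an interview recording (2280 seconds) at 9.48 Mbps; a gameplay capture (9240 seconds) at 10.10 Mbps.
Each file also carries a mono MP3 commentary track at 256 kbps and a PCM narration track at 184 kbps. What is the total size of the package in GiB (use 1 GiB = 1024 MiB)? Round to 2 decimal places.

20.92 GiB

Audio total: 256 + 184 = 440 kbps = 0.440 Mbps.
product demo: 9.290 Mbps × 1500 s = 13935.0 Mb
documentary: 5.310 Mbps × 7560 s = 40143.6 Mb
tutorial video: 3.910 Mbps × 1440 s = 5630.4 Mb
interview recording: 9.920 Mbps × 2280 s = 22617.6 Mb
gameplay capture: 10.540 Mbps × 9240 s = 97389.6 Mb
Total: 179716.2 Mb = 22464.5 MB.
= 20.92 GiB.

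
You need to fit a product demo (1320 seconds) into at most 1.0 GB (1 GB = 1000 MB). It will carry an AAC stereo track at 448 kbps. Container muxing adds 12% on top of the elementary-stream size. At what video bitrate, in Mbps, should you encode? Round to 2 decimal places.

Budget: 1.0 GB = 8000.0 Mb.
Stream payload after overhead: 8000.0 / 1.12 = 7142.9 Mb.
Total bitrate budget: 7142.9 Mb / 1320 s = 5.411 Mbps.
Audio: 448 kbps = 0.448 Mbps.
Video: 5.411 − 0.448 = 4.963 Mbps.

4.96 Mbps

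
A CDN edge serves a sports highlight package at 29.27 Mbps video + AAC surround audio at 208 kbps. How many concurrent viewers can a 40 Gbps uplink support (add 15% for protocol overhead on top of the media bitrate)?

Audio: 208 kbps = 0.208 Mbps.
Per-viewer media rate: 29.478 Mbps.
On the wire with 15% overhead: 33.900 Mbps.
40 Gbps = 40,000 Mbps; 40,000 / 33.900 = 1179.95 → 1179 viewers.

1179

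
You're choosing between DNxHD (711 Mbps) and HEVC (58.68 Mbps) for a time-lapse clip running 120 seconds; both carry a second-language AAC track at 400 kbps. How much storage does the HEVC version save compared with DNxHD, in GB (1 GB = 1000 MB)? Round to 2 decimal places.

Audio: 400 kbps = 0.400 Mbps.
DNxHD: 711.400 Mbps × 120 s = 85368.0 Mb = 10.671 GB.
HEVC: 59.080 Mbps × 120 s = 7089.6 Mb = 0.886 GB.
Saving: 10.671 − 0.886 = 9.785 GB.

9.78 GB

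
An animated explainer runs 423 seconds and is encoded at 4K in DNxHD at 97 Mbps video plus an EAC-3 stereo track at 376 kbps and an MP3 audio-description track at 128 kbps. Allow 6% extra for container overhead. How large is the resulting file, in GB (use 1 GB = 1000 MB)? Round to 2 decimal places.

Audio total: 376 + 128 = 504 kbps = 0.504 Mbps.
Total bitrate: 97 + 0.504 = 97.504 Mbps.
Stream data: 97.504 Mbps × 423 s = 41244.2 Mb.
With 6% container overhead: ×1.06.
43,719 Mb ÷ 8 = 5,465 MB → 5.465 GB.

5.46 GB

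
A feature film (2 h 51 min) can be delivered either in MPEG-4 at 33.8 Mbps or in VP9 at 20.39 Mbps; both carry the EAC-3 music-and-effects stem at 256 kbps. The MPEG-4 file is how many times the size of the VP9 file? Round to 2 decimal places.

2 h 51 min = 171 min = 10260 s
Audio: 256 kbps = 0.256 Mbps.
MPEG-4: 34.056 Mbps × 10260 s = 349414.6 Mb = 40.677 GiB.
VP9: 20.646 Mbps × 10260 s = 211828.0 Mb = 24.660 GiB.
Ratio: 40.677 / 24.660 = 1.650.

1.65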